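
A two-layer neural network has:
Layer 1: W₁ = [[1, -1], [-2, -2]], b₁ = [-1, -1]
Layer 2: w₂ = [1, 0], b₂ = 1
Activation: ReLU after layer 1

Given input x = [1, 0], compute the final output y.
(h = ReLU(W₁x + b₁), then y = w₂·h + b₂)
y = 1

Layer 1 pre-activation: z₁ = [0, -3]
After ReLU: h = [0, 0]
Layer 2 output: y = 1×0 + 0×0 + 1 = 1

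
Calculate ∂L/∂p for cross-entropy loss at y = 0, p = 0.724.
∂L/∂p = 3.623

∂L/∂p = -y/p + (1-y)/(1-p) = 0 + 1/0.276 = 3.623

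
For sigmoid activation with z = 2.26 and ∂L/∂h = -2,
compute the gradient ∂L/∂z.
∂L/∂z = -0.1711

σ(2.26) = 0.9055
σ'(2.26) = σ(2.26)(1 - σ(2.26)) = 0.9055 × 0.09449 = 0.08556
∂L/∂z = ∂L/∂h · σ'(z) = -2 × 0.08556 = -0.1711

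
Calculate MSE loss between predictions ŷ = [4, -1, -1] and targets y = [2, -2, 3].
MSE = 7

MSE = (1/3)((4-2)² + (-1--2)² + (-1-3)²) = (1/3)(4 + 1 + 16) = 7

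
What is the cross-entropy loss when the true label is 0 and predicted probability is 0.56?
L = 0.821

L = -0·log(0.56) - 1·log(0.44) = -log(0.44) = 0.821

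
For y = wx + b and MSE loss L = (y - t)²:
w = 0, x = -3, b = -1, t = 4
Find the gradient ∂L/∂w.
∂L/∂w = 30

y = wx + b = (0)(-3) + -1 = -1
∂L/∂y = 2(y - t) = 2(-1 - 4) = -10
∂y/∂w = x = -3
∂L/∂w = ∂L/∂y · ∂y/∂w = -10 × -3 = 30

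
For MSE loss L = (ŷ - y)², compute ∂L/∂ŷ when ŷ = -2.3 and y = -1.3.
∂L/∂ŷ = -2.0

∂L/∂ŷ = 2(ŷ - y) = 2(-2.3 - -1.3) = 2(-1.0) = -2.0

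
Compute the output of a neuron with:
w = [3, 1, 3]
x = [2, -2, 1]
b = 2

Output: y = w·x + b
y = 9

y = (3)(2) + (1)(-2) + (3)(1) + 2 = 9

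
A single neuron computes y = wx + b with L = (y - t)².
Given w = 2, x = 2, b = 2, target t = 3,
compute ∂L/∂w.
∂L/∂w = 12

y = wx + b = (2)(2) + 2 = 6
∂L/∂y = 2(y - t) = 2(6 - 3) = 6
∂y/∂w = x = 2
∂L/∂w = ∂L/∂y · ∂y/∂w = 6 × 2 = 12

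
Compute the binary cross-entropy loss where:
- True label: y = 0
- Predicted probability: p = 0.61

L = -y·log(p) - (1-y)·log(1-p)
L = 0.9416

L = -0·log(0.61) - 1·log(0.39) = -log(0.39) = 0.9416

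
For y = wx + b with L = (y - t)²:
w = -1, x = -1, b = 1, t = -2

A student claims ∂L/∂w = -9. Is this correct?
Incorrect

y = (-1)(-1) + 1 = 2
∂L/∂y = 2(y - t) = 2(2 - -2) = 8
∂y/∂w = x = -1
∂L/∂w = 8 × -1 = -8

Claimed value: -9
Incorrect: The correct gradient is -8.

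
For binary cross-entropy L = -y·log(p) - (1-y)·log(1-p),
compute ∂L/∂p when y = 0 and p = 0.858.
∂L/∂p = 7.042

∂L/∂p = -y/p + (1-y)/(1-p) = 0 + 1/0.142 = 7.042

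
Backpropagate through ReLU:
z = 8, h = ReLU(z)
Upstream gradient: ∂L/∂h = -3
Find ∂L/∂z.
∂L/∂z = -3

h = ReLU(8) = 8
Since z > 0: ∂h/∂z = 1
∂L/∂z = ∂L/∂h · ∂h/∂z = -3 × 1 = -3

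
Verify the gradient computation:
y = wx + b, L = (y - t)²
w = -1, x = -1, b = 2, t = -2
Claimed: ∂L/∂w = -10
Correct

y = (-1)(-1) + 2 = 3
∂L/∂y = 2(y - t) = 2(3 - -2) = 10
∂y/∂w = x = -1
∂L/∂w = 10 × -1 = -10

Claimed value: -10
Correct: The correct gradient is -10.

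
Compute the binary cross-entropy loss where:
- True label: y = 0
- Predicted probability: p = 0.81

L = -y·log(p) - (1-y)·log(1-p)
L = 1.661

L = -0·log(0.81) - 1·log(0.19) = -log(0.19) = 1.661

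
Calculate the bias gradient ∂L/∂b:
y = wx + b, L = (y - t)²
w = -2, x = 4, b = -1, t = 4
∂L/∂b = -26

y = wx + b = (-2)(4) + -1 = -9
∂L/∂y = 2(y - t) = 2(-9 - 4) = -26
∂y/∂b = 1
∂L/∂b = ∂L/∂y · ∂y/∂b = -26 × 1 = -26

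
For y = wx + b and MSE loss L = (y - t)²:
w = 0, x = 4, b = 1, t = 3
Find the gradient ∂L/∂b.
∂L/∂b = -4

y = wx + b = (0)(4) + 1 = 1
∂L/∂y = 2(y - t) = 2(1 - 3) = -4
∂y/∂b = 1
∂L/∂b = ∂L/∂y · ∂y/∂b = -4 × 1 = -4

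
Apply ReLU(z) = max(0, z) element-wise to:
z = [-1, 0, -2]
h = [0, 0, 0]

ReLU applied element-wise: max(0,-1)=0, max(0,0)=0, max(0,-2)=0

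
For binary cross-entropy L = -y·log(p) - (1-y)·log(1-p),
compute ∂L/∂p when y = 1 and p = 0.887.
∂L/∂p = -1.127

∂L/∂p = -y/p + (1-y)/(1-p) = -1/0.887 + 0 = -1.127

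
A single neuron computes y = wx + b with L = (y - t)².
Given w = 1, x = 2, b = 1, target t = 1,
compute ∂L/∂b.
∂L/∂b = 4

y = wx + b = (1)(2) + 1 = 3
∂L/∂y = 2(y - t) = 2(3 - 1) = 4
∂y/∂b = 1
∂L/∂b = ∂L/∂y · ∂y/∂b = 4 × 1 = 4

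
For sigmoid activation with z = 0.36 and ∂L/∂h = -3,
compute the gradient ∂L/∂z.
∂L/∂z = -0.7262

σ(0.36) = 0.589
σ'(0.36) = σ(0.36)(1 - σ(0.36)) = 0.589 × 0.411 = 0.2421
∂L/∂z = ∂L/∂h · σ'(z) = -3 × 0.2421 = -0.7262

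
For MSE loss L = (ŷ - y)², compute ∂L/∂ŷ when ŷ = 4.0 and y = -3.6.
∂L/∂ŷ = 15.2

∂L/∂ŷ = 2(ŷ - y) = 2(4.0 - -3.6) = 2(7.6) = 15.2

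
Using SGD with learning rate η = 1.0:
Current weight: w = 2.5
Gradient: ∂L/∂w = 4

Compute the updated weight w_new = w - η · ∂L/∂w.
w_new = -1.5

w_new = w - η·∂L/∂w = 2.5 - 1.0×(4) = 2.5 - (4) = -1.5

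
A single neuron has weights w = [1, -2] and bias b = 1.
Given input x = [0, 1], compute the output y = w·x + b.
y = -1

y = (1)(0) + (-2)(1) + 1 = -1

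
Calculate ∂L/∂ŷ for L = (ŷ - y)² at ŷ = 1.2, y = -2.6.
∂L/∂ŷ = 7.6

∂L/∂ŷ = 2(ŷ - y) = 2(1.2 - -2.6) = 2(3.8) = 7.6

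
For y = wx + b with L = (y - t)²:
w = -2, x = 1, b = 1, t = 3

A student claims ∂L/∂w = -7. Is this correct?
Incorrect

y = (-2)(1) + 1 = -1
∂L/∂y = 2(y - t) = 2(-1 - 3) = -8
∂y/∂w = x = 1
∂L/∂w = -8 × 1 = -8

Claimed value: -7
Incorrect: The correct gradient is -8.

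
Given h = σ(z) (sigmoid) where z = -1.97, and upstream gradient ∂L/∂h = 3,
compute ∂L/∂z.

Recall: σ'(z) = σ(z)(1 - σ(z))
∂L/∂z = 0.3222

σ(-1.97) = 0.1224
σ'(-1.97) = σ(-1.97)(1 - σ(-1.97)) = 0.1224 × 0.8776 = 0.1074
∂L/∂z = ∂L/∂h · σ'(z) = 3 × 0.1074 = 0.3222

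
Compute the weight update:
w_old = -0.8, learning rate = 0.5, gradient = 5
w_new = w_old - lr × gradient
w_new = -3.3

w_new = w - η·∂L/∂w = -0.8 - 0.5×(5) = -0.8 - (2.5) = -3.3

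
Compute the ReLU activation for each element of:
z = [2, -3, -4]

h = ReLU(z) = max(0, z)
h = [2, 0, 0]

ReLU applied element-wise: max(0,2)=2, max(0,-3)=0, max(0,-4)=0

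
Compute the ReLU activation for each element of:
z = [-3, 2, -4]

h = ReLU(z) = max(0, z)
h = [0, 2, 0]

ReLU applied element-wise: max(0,-3)=0, max(0,2)=2, max(0,-4)=0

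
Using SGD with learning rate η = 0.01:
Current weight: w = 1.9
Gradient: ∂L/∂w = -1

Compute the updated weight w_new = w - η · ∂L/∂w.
w_new = 1.91

w_new = w - η·∂L/∂w = 1.9 - 0.01×(-1) = 1.9 - (-0.01) = 1.91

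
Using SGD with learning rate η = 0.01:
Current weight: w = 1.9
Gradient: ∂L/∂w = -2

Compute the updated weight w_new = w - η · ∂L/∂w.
w_new = 1.92

w_new = w - η·∂L/∂w = 1.9 - 0.01×(-2) = 1.9 - (-0.02) = 1.92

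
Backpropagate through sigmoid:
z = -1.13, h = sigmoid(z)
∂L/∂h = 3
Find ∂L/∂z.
∂L/∂z = 0.5536

σ(-1.13) = 0.2442
σ'(-1.13) = σ(-1.13)(1 - σ(-1.13)) = 0.2442 × 0.7558 = 0.1845
∂L/∂z = ∂L/∂h · σ'(z) = 3 × 0.1845 = 0.5536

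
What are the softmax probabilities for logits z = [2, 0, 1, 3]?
p = [0.2369, 0.0321, 0.0871, 0.6439]

exp(z) = [7.389, 1, 2.718, 20.09]
Sum = 31.19
p = [0.2369, 0.0321, 0.0871, 0.6439]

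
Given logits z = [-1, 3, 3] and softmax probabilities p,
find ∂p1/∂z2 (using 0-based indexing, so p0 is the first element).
∂p1/∂z2 = -0.2455

p = softmax(z) = [0.009075, 0.4955, 0.4955]
p1 = 0.4955, p2 = 0.4955

∂p1/∂z2 = -p1 × p2 = -0.4955 × 0.4955 = -0.2455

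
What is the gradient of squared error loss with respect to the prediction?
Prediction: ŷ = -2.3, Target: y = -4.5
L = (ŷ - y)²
∂L/∂ŷ = 4.4

∂L/∂ŷ = 2(ŷ - y) = 2(-2.3 - -4.5) = 2(2.2) = 4.4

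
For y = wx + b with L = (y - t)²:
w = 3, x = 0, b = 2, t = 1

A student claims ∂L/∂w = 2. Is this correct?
Incorrect

y = (3)(0) + 2 = 2
∂L/∂y = 2(y - t) = 2(2 - 1) = 2
∂y/∂w = x = 0
∂L/∂w = 2 × 0 = 0

Claimed value: 2
Incorrect: The correct gradient is 0.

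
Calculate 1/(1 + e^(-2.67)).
0.9352

sigmoid(2.67) = 1/(1 + e^(-2.67)) = 1/(1 + 0.06925) = 0.9352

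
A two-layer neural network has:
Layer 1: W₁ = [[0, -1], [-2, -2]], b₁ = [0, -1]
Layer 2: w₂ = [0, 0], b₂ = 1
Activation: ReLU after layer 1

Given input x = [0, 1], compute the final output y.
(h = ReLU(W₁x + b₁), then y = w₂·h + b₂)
y = 1

Layer 1 pre-activation: z₁ = [-1, -3]
After ReLU: h = [0, 0]
Layer 2 output: y = 0×0 + 0×0 + 1 = 1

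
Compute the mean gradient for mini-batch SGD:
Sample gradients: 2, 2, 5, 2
Average gradient = 2.75

Average = (1/4)(2 + 2 + 5 + 2) = 11/4 = 2.75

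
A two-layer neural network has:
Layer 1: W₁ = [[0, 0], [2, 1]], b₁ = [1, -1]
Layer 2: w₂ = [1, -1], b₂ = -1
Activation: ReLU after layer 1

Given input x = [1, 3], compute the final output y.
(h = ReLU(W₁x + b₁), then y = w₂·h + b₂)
y = -4

Layer 1 pre-activation: z₁ = [1, 4]
After ReLU: h = [1, 4]
Layer 2 output: y = 1×1 + -1×4 + -1 = -4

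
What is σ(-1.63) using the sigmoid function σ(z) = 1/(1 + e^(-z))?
0.1638

sigmoid(-1.63) = 1/(1 + e^(1.63)) = 1/(1 + 5.104) = 0.1638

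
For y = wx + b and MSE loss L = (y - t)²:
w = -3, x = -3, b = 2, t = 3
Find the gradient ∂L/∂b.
∂L/∂b = 16

y = wx + b = (-3)(-3) + 2 = 11
∂L/∂y = 2(y - t) = 2(11 - 3) = 16
∂y/∂b = 1
∂L/∂b = ∂L/∂y · ∂y/∂b = 16 × 1 = 16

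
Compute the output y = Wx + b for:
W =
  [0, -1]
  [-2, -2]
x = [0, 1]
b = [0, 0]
y = [-1, -2]

Wx = [0×0 + -1×1, -2×0 + -2×1]
   = [-1, -2]
y = Wx + b = [-1 + 0, -2 + 0] = [-1, -2]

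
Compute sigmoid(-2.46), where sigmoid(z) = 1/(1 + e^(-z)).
0.07871

sigmoid(-2.46) = 1/(1 + e^(2.46)) = 1/(1 + 11.7) = 0.07871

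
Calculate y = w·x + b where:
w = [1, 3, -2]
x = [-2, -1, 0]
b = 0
y = -5

y = (1)(-2) + (3)(-1) + (-2)(0) + 0 = -5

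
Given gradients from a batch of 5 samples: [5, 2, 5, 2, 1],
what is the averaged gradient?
Average gradient = 3

Average = (1/5)(5 + 2 + 5 + 2 + 1) = 15/5 = 3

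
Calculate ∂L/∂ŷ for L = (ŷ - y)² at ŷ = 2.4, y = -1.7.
∂L/∂ŷ = 8.2

∂L/∂ŷ = 2(ŷ - y) = 2(2.4 - -1.7) = 2(4.1) = 8.2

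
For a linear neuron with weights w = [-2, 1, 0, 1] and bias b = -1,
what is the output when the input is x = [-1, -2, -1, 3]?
y = 2

y = (-2)(-1) + (1)(-2) + (0)(-1) + (1)(3) + -1 = 2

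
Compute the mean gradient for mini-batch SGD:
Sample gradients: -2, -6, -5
Average gradient = -4.333

Average = (1/3)(-2 + -6 + -5) = -13/3 = -4.333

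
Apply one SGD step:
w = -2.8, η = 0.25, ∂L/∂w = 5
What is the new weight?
w_new = -4.05

w_new = w - η·∂L/∂w = -2.8 - 0.25×(5) = -2.8 - (1.25) = -4.05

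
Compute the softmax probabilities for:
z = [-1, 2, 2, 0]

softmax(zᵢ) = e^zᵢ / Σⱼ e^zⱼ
p = [0.0228, 0.4576, 0.4576, 0.0619]

exp(z) = [0.3679, 7.389, 7.389, 1]
Sum = 16.15
p = [0.0228, 0.4576, 0.4576, 0.0619]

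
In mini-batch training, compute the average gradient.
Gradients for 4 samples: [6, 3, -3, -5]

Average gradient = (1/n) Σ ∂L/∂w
Average gradient = 0.25

Average = (1/4)(6 + 3 + -3 + -5) = 1/4 = 0.25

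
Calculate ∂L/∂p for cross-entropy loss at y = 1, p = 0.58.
∂L/∂p = -1.724

∂L/∂p = -y/p + (1-y)/(1-p) = -1/0.58 + 0 = -1.724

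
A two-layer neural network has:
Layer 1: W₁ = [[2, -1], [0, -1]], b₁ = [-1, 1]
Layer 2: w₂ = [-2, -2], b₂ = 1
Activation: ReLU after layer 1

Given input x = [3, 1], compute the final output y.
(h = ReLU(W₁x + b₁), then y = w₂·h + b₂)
y = -7

Layer 1 pre-activation: z₁ = [4, 0]
After ReLU: h = [4, 0]
Layer 2 output: y = -2×4 + -2×0 + 1 = -7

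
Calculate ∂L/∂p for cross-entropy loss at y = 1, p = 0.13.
∂L/∂p = -7.692

∂L/∂p = -y/p + (1-y)/(1-p) = -1/0.13 + 0 = -7.692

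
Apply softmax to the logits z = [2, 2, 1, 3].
p = [0.1966, 0.1966, 0.0723, 0.5344]

exp(z) = [7.389, 7.389, 2.718, 20.09]
Sum = 37.58
p = [0.1966, 0.1966, 0.0723, 0.5344]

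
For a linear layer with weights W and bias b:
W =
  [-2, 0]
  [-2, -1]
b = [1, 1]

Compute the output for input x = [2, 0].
y = [-3, -3]

Wx = [-2×2 + 0×0, -2×2 + -1×0]
   = [-4, -4]
y = Wx + b = [-4 + 1, -4 + 1] = [-3, -3]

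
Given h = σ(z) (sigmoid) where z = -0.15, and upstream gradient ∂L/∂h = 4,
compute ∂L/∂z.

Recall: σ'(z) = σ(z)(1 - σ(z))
∂L/∂z = 0.9944

σ(-0.15) = 0.4626
σ'(-0.15) = σ(-0.15)(1 - σ(-0.15)) = 0.4626 × 0.5374 = 0.2486
∂L/∂z = ∂L/∂h · σ'(z) = 4 × 0.2486 = 0.9944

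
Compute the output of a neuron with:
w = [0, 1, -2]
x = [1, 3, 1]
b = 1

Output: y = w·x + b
y = 2

y = (0)(1) + (1)(3) + (-2)(1) + 1 = 2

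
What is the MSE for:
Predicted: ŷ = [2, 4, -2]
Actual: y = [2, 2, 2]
MSE = 6.667

MSE = (1/3)((2-2)² + (4-2)² + (-2-2)²) = (1/3)(0 + 4 + 16) = 6.667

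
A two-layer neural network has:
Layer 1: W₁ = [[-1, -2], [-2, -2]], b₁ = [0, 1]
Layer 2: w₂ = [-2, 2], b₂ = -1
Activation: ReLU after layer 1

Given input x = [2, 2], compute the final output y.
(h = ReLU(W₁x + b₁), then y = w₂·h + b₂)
y = -1

Layer 1 pre-activation: z₁ = [-6, -7]
After ReLU: h = [0, 0]
Layer 2 output: y = -2×0 + 2×0 + -1 = -1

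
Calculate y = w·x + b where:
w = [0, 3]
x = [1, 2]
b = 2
y = 8

y = (0)(1) + (3)(2) + 2 = 8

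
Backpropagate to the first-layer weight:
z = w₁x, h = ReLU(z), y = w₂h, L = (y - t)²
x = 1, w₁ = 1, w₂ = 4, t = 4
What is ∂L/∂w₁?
∂L/∂w₁ = 0

Forward pass:
z = w₁x = 1×1 = 1
h = ReLU(1) = 1
y = w₂h = 4×1 = 4

Backward pass:
∂L/∂y = 2(y - t) = 2(4 - 4) = 0
∂y/∂h = w₂ = 4
∂h/∂z = 1 (ReLU derivative)
∂z/∂w₁ = x = 1

∂L/∂w₁ = 0 × 4 × 1 × 1 = 0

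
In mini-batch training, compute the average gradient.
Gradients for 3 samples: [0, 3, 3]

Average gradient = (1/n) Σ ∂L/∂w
Average gradient = 2

Average = (1/3)(0 + 3 + 3) = 6/3 = 2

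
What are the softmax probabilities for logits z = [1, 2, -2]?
p = [0.2654, 0.7214, 0.0132]

exp(z) = [2.718, 7.389, 0.1353]
Sum = 10.24
p = [0.2654, 0.7214, 0.0132]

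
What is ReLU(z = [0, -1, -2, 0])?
h = [0, 0, 0, 0]

ReLU applied element-wise: max(0,0)=0, max(0,-1)=0, max(0,-2)=0, max(0,0)=0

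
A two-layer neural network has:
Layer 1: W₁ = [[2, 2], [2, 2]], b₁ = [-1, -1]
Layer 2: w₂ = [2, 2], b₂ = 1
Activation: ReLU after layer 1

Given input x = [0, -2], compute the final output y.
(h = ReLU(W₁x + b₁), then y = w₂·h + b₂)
y = 1

Layer 1 pre-activation: z₁ = [-5, -5]
After ReLU: h = [0, 0]
Layer 2 output: y = 2×0 + 2×0 + 1 = 1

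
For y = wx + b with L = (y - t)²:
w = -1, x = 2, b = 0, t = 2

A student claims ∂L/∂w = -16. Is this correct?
Correct

y = (-1)(2) + 0 = -2
∂L/∂y = 2(y - t) = 2(-2 - 2) = -8
∂y/∂w = x = 2
∂L/∂w = -8 × 2 = -16

Claimed value: -16
Correct: The correct gradient is -16.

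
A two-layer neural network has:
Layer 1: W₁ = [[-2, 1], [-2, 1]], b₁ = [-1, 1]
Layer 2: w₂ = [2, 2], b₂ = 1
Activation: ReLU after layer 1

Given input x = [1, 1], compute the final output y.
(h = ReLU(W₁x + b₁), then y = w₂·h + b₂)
y = 1

Layer 1 pre-activation: z₁ = [-2, 0]
After ReLU: h = [0, 0]
Layer 2 output: y = 2×0 + 2×0 + 1 = 1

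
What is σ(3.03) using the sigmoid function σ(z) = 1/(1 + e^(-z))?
0.9539

sigmoid(3.03) = 1/(1 + e^(-3.03)) = 1/(1 + 0.04832) = 0.9539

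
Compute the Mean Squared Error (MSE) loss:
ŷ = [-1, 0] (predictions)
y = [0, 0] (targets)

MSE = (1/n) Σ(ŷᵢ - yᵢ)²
MSE = 0.5

MSE = (1/2)((-1-0)² + (0-0)²) = (1/2)(1 + 0) = 0.5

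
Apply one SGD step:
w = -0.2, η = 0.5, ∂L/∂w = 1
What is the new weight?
w_new = -0.7

w_new = w - η·∂L/∂w = -0.2 - 0.5×(1) = -0.2 - (0.5) = -0.7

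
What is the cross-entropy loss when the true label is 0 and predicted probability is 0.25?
L = 0.2877

L = -0·log(0.25) - 1·log(0.75) = -log(0.75) = 0.2877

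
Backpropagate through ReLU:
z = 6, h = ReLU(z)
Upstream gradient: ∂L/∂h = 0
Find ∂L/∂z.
∂L/∂z = 0

h = ReLU(6) = 6
Since z > 0: ∂h/∂z = 1
∂L/∂z = ∂L/∂h · ∂h/∂z = 0 × 1 = 0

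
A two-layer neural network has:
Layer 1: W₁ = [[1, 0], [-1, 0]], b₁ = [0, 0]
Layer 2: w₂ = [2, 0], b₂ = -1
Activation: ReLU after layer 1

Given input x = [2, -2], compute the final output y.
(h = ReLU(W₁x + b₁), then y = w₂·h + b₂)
y = 3

Layer 1 pre-activation: z₁ = [2, -2]
After ReLU: h = [2, 0]
Layer 2 output: y = 2×2 + 0×0 + -1 = 3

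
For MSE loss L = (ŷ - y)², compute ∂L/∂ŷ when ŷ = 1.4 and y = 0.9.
∂L/∂ŷ = 1.0

∂L/∂ŷ = 2(ŷ - y) = 2(1.4 - 0.9) = 2(0.5) = 1.0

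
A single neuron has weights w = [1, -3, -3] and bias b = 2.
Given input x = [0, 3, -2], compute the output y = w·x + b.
y = -1

y = (1)(0) + (-3)(3) + (-3)(-2) + 2 = -1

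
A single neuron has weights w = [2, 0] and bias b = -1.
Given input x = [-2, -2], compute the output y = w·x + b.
y = -5

y = (2)(-2) + (0)(-2) + -1 = -5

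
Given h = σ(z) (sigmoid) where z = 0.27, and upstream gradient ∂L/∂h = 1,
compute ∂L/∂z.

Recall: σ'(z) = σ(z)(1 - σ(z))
∂L/∂z = 0.2455

σ(0.27) = 0.5671
σ'(0.27) = σ(0.27)(1 - σ(0.27)) = 0.5671 × 0.4329 = 0.2455
∂L/∂z = ∂L/∂h · σ'(z) = 1 × 0.2455 = 0.2455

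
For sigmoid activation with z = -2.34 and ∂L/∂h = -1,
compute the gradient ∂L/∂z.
∂L/∂z = -0.08014

σ(-2.34) = 0.08786
σ'(-2.34) = σ(-2.34)(1 - σ(-2.34)) = 0.08786 × 0.9121 = 0.08014
∂L/∂z = ∂L/∂h · σ'(z) = -1 × 0.08014 = -0.08014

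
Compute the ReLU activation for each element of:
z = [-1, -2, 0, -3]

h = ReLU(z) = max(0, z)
h = [0, 0, 0, 0]

ReLU applied element-wise: max(0,-1)=0, max(0,-2)=0, max(0,0)=0, max(0,-3)=0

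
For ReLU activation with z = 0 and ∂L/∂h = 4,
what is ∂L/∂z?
∂L/∂z = 0

h = ReLU(0) = 0
At z = 0: ∂h/∂z = 0 (by convention)
∂L/∂z = ∂L/∂h · ∂h/∂z = 4 × 0 = 0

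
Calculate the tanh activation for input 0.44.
0.4136

tanh(0.44) = (e^(0.44) - e^(-0.44))/(e^(0.44) + e^(-0.44)) = 0.4136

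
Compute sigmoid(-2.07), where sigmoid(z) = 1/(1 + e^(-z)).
0.112

sigmoid(-2.07) = 1/(1 + e^(2.07)) = 1/(1 + 7.925) = 0.112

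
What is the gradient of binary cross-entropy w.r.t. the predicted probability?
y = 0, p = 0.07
∂L/∂p = 1.075

∂L/∂p = -y/p + (1-y)/(1-p) = 0 + 1/0.93 = 1.075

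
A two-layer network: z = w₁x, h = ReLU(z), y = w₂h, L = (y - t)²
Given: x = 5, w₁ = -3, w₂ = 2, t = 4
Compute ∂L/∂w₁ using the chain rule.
∂L/∂w₁ = 0

Forward pass:
z = w₁x = -3×5 = -15
h = ReLU(-15) = 0
y = w₂h = 2×0 = 0

Backward pass:
∂L/∂y = 2(y - t) = 2(0 - 4) = -8
∂y/∂h = w₂ = 2
∂h/∂z = 0 (ReLU derivative)
∂z/∂w₁ = x = 5

∂L/∂w₁ = -8 × 2 × 0 × 5 = 0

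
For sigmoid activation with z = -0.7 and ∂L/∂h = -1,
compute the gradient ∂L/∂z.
∂L/∂z = -0.2217

σ(-0.7) = 0.3318
σ'(-0.7) = σ(-0.7)(1 - σ(-0.7)) = 0.3318 × 0.6682 = 0.2217
∂L/∂z = ∂L/∂h · σ'(z) = -1 × 0.2217 = -0.2217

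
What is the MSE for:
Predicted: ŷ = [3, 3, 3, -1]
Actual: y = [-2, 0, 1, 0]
MSE = 9.75

MSE = (1/4)((3--2)² + (3-0)² + (3-1)² + (-1-0)²) = (1/4)(25 + 9 + 4 + 1) = 9.75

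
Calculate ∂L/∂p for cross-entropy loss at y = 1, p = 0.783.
∂L/∂p = -1.277

∂L/∂p = -y/p + (1-y)/(1-p) = -1/0.783 + 0 = -1.277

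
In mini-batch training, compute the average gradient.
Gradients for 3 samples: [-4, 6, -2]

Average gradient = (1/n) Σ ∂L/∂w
Average gradient = 0

Average = (1/3)(-4 + 6 + -2) = 0/3 = 0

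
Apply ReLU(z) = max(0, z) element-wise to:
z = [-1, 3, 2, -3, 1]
h = [0, 3, 2, 0, 1]

ReLU applied element-wise: max(0,-1)=0, max(0,3)=3, max(0,2)=2, max(0,-3)=0, max(0,1)=1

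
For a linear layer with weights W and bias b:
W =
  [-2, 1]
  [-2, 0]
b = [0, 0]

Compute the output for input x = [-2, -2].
y = [2, 4]

Wx = [-2×-2 + 1×-2, -2×-2 + 0×-2]
   = [2, 4]
y = Wx + b = [2 + 0, 4 + 0] = [2, 4]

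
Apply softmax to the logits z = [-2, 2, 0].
p = [0.0159, 0.8668, 0.1173]

exp(z) = [0.1353, 7.389, 1]
Sum = 8.524
p = [0.0159, 0.8668, 0.1173]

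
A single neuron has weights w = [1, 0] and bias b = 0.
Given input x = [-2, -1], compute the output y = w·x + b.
y = -2

y = (1)(-2) + (0)(-1) + 0 = -2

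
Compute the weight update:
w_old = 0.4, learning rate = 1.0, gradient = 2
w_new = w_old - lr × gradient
w_new = -1.6

w_new = w - η·∂L/∂w = 0.4 - 1.0×(2) = 0.4 - (2) = -1.6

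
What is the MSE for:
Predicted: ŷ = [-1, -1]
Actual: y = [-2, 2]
MSE = 5

MSE = (1/2)((-1--2)² + (-1-2)²) = (1/2)(1 + 9) = 5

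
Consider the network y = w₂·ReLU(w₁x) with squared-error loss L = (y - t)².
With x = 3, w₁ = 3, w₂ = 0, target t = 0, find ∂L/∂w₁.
∂L/∂w₁ = 0

Forward pass:
z = w₁x = 3×3 = 9
h = ReLU(9) = 9
y = w₂h = 0×9 = 0

Backward pass:
∂L/∂y = 2(y - t) = 2(0 - 0) = 0
∂y/∂h = w₂ = 0
∂h/∂z = 1 (ReLU derivative)
∂z/∂w₁ = x = 3

∂L/∂w₁ = 0 × 0 × 1 × 3 = 0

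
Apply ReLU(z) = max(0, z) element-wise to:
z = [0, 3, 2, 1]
h = [0, 3, 2, 1]

ReLU applied element-wise: max(0,0)=0, max(0,3)=3, max(0,2)=2, max(0,1)=1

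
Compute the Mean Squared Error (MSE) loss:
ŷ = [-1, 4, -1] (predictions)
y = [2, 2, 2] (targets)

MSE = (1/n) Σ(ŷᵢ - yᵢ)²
MSE = 7.333

MSE = (1/3)((-1-2)² + (4-2)² + (-1-2)²) = (1/3)(9 + 4 + 9) = 7.333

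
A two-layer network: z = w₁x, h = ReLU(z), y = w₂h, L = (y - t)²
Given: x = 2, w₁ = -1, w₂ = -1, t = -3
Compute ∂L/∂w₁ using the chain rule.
∂L/∂w₁ = 0

Forward pass:
z = w₁x = -1×2 = -2
h = ReLU(-2) = 0
y = w₂h = -1×0 = 0

Backward pass:
∂L/∂y = 2(y - t) = 2(0 - -3) = 6
∂y/∂h = w₂ = -1
∂h/∂z = 0 (ReLU derivative)
∂z/∂w₁ = x = 2

∂L/∂w₁ = 6 × -1 × 0 × 2 = 0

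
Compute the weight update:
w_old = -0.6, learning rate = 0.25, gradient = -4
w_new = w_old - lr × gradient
w_new = 0.4

w_new = w - η·∂L/∂w = -0.6 - 0.25×(-4) = -0.6 - (-1) = 0.4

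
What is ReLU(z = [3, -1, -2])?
h = [3, 0, 0]

ReLU applied element-wise: max(0,3)=3, max(0,-1)=0, max(0,-2)=0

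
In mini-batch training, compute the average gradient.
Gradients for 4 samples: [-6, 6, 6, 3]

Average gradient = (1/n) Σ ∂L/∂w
Average gradient = 2.25

Average = (1/4)(-6 + 6 + 6 + 3) = 9/4 = 2.25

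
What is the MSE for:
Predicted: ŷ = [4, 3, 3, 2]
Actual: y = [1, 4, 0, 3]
MSE = 5

MSE = (1/4)((4-1)² + (3-4)² + (3-0)² + (2-3)²) = (1/4)(9 + 1 + 9 + 1) = 5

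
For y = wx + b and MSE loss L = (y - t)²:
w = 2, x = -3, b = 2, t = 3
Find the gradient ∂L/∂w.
∂L/∂w = 42

y = wx + b = (2)(-3) + 2 = -4
∂L/∂y = 2(y - t) = 2(-4 - 3) = -14
∂y/∂w = x = -3
∂L/∂w = ∂L/∂y · ∂y/∂w = -14 × -3 = 42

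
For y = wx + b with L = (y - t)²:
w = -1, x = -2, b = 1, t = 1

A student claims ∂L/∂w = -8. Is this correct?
Correct

y = (-1)(-2) + 1 = 3
∂L/∂y = 2(y - t) = 2(3 - 1) = 4
∂y/∂w = x = -2
∂L/∂w = 4 × -2 = -8

Claimed value: -8
Correct: The correct gradient is -8.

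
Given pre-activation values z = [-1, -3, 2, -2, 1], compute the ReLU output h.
h = [0, 0, 2, 0, 1]

ReLU applied element-wise: max(0,-1)=0, max(0,-3)=0, max(0,2)=2, max(0,-2)=0, max(0,1)=1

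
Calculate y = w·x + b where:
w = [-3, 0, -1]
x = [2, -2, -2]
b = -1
y = -5

y = (-3)(2) + (0)(-2) + (-1)(-2) + -1 = -5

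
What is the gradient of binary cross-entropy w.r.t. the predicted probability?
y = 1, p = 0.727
∂L/∂p = -1.376

∂L/∂p = -y/p + (1-y)/(1-p) = -1/0.727 + 0 = -1.376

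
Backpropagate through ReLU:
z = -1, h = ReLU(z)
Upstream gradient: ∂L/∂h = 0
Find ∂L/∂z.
∂L/∂z = 0

h = ReLU(-1) = 0
Since z < 0: ∂h/∂z = 0
∂L/∂z = ∂L/∂h · ∂h/∂z = 0 × 0 = 0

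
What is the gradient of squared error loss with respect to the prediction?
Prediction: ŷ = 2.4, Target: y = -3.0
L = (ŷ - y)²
∂L/∂ŷ = 10.8

∂L/∂ŷ = 2(ŷ - y) = 2(2.4 - -3.0) = 2(5.4) = 10.8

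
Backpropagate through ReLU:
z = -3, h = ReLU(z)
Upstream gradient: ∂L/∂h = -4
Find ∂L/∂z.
∂L/∂z = 0

h = ReLU(-3) = 0
Since z < 0: ∂h/∂z = 0
∂L/∂z = ∂L/∂h · ∂h/∂z = -4 × 0 = 0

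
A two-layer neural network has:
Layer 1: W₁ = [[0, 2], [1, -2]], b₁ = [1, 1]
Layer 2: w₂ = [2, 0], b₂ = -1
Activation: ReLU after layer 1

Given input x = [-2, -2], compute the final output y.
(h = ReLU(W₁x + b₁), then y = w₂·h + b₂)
y = -1

Layer 1 pre-activation: z₁ = [-3, 3]
After ReLU: h = [0, 3]
Layer 2 output: y = 2×0 + 0×3 + -1 = -1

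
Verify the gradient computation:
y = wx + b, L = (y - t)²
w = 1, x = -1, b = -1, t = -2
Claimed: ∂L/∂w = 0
Correct

y = (1)(-1) + -1 = -2
∂L/∂y = 2(y - t) = 2(-2 - -2) = 0
∂y/∂w = x = -1
∂L/∂w = 0 × -1 = 0

Claimed value: 0
Correct: The correct gradient is 0.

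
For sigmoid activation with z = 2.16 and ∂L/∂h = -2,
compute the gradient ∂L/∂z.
∂L/∂z = -0.1854

σ(2.16) = 0.8966
σ'(2.16) = σ(2.16)(1 - σ(2.16)) = 0.8966 × 0.1034 = 0.09271
∂L/∂z = ∂L/∂h · σ'(z) = -2 × 0.09271 = -0.1854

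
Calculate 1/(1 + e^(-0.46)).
0.613

sigmoid(0.46) = 1/(1 + e^(-0.46)) = 1/(1 + 0.6313) = 0.613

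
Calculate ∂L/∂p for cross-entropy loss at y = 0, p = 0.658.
∂L/∂p = 2.924

∂L/∂p = -y/p + (1-y)/(1-p) = 0 + 1/0.342 = 2.924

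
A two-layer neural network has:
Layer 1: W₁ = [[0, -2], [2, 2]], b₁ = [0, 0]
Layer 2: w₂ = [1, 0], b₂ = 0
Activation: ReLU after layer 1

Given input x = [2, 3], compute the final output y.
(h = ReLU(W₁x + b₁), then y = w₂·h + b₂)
y = 0

Layer 1 pre-activation: z₁ = [-6, 10]
After ReLU: h = [0, 10]
Layer 2 output: y = 1×0 + 0×10 + 0 = 0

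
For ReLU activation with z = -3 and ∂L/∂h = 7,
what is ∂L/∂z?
∂L/∂z = 0

h = ReLU(-3) = 0
Since z < 0: ∂h/∂z = 0
∂L/∂z = ∂L/∂h · ∂h/∂z = 7 × 0 = 0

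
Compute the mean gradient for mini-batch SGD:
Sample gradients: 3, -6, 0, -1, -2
Average gradient = -1.2

Average = (1/5)(3 + -6 + 0 + -1 + -2) = -6/5 = -1.2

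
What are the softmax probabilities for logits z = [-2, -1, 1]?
p = [0.042, 0.1142, 0.8438]

exp(z) = [0.1353, 0.3679, 2.718]
Sum = 3.221
p = [0.042, 0.1142, 0.8438]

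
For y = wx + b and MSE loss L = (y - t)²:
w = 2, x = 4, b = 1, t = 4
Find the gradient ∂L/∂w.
∂L/∂w = 40

y = wx + b = (2)(4) + 1 = 9
∂L/∂y = 2(y - t) = 2(9 - 4) = 10
∂y/∂w = x = 4
∂L/∂w = ∂L/∂y · ∂y/∂w = 10 × 4 = 40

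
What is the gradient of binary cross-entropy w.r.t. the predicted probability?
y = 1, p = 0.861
∂L/∂p = -1.161

∂L/∂p = -y/p + (1-y)/(1-p) = -1/0.861 + 0 = -1.161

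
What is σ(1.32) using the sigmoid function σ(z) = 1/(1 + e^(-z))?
0.7892

sigmoid(1.32) = 1/(1 + e^(-1.32)) = 1/(1 + 0.2671) = 0.7892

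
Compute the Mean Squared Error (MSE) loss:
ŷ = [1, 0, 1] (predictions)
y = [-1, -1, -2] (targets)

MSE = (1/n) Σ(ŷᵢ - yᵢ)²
MSE = 4.667

MSE = (1/3)((1--1)² + (0--1)² + (1--2)²) = (1/3)(4 + 1 + 9) = 4.667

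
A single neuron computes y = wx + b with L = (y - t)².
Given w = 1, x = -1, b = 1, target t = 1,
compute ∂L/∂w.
∂L/∂w = 2

y = wx + b = (1)(-1) + 1 = 0
∂L/∂y = 2(y - t) = 2(0 - 1) = -2
∂y/∂w = x = -1
∂L/∂w = ∂L/∂y · ∂y/∂w = -2 × -1 = 2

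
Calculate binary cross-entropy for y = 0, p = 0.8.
L = 1.609

L = -0·log(0.8) - 1·log(0.2) = -log(0.2) = 1.609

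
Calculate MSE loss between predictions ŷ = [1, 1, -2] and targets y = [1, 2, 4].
MSE = 12.33

MSE = (1/3)((1-1)² + (1-2)² + (-2-4)²) = (1/3)(0 + 1 + 36) = 12.33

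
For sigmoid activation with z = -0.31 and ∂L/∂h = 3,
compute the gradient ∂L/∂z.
∂L/∂z = 0.7323

σ(-0.31) = 0.4231
σ'(-0.31) = σ(-0.31)(1 - σ(-0.31)) = 0.4231 × 0.5769 = 0.2441
∂L/∂z = ∂L/∂h · σ'(z) = 3 × 0.2441 = 0.7323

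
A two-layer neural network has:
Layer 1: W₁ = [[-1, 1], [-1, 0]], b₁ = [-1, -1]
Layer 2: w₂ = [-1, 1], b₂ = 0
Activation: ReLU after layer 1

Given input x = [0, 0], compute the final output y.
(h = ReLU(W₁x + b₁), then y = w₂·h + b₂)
y = 0

Layer 1 pre-activation: z₁ = [-1, -1]
After ReLU: h = [0, 0]
Layer 2 output: y = -1×0 + 1×0 + 0 = 0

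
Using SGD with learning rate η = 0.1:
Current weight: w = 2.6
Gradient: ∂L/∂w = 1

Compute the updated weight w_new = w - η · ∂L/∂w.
w_new = 2.5

w_new = w - η·∂L/∂w = 2.6 - 0.1×(1) = 2.6 - (0.1) = 2.5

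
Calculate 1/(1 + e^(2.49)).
0.07656

sigmoid(-2.49) = 1/(1 + e^(2.49)) = 1/(1 + 12.06) = 0.07656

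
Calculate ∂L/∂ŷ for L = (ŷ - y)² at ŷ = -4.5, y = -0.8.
∂L/∂ŷ = -7.4

∂L/∂ŷ = 2(ŷ - y) = 2(-4.5 - -0.8) = 2(-3.7) = -7.4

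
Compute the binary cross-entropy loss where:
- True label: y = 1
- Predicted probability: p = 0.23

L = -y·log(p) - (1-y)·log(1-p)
L = 1.47

L = -1·log(0.23) - 0·log(0.77) = -log(0.23) = 1.47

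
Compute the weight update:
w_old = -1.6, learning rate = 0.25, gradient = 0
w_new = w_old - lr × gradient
w_new = -1.6

w_new = w - η·∂L/∂w = -1.6 - 0.25×(0) = -1.6 - (0) = -1.6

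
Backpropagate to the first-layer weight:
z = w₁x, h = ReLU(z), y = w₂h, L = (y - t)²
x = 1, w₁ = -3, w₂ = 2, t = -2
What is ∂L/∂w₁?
∂L/∂w₁ = 0

Forward pass:
z = w₁x = -3×1 = -3
h = ReLU(-3) = 0
y = w₂h = 2×0 = 0

Backward pass:
∂L/∂y = 2(y - t) = 2(0 - -2) = 4
∂y/∂h = w₂ = 2
∂h/∂z = 0 (ReLU derivative)
∂z/∂w₁ = x = 1

∂L/∂w₁ = 4 × 2 × 0 × 1 = 0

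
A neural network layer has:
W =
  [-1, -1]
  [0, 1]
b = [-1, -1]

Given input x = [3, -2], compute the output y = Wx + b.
y = [-2, -3]

Wx = [-1×3 + -1×-2, 0×3 + 1×-2]
   = [-1, -2]
y = Wx + b = [-1 + -1, -2 + -1] = [-2, -3]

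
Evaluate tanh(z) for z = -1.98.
-0.9626

tanh(-1.98) = (e^(-1.98) - e^(1.98))/(e^(-1.98) + e^(1.98)) = -0.9626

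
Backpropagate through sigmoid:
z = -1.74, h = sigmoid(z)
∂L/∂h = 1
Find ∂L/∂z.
∂L/∂z = 0.127

σ(-1.74) = 0.1493
σ'(-1.74) = σ(-1.74)(1 - σ(-1.74)) = 0.1493 × 0.8507 = 0.127
∂L/∂z = ∂L/∂h · σ'(z) = 1 × 0.127 = 0.127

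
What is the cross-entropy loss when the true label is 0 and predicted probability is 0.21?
L = 0.2357

L = -0·log(0.21) - 1·log(0.79) = -log(0.79) = 0.2357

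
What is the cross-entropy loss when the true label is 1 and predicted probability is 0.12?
L = 2.12

L = -1·log(0.12) - 0·log(0.88) = -log(0.12) = 2.12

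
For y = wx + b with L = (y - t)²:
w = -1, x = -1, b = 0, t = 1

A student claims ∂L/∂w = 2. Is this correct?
Incorrect

y = (-1)(-1) + 0 = 1
∂L/∂y = 2(y - t) = 2(1 - 1) = 0
∂y/∂w = x = -1
∂L/∂w = 0 × -1 = 0

Claimed value: 2
Incorrect: The correct gradient is 0.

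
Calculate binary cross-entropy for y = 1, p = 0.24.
L = 1.427

L = -1·log(0.24) - 0·log(0.76) = -log(0.24) = 1.427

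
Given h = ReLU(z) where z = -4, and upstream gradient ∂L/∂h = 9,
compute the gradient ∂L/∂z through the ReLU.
∂L/∂z = 0

h = ReLU(-4) = 0
Since z < 0: ∂h/∂z = 0
∂L/∂z = ∂L/∂h · ∂h/∂z = 9 × 0 = 0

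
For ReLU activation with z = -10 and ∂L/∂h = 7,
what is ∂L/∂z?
∂L/∂z = 0

h = ReLU(-10) = 0
Since z < 0: ∂h/∂z = 0
∂L/∂z = ∂L/∂h · ∂h/∂z = 7 × 0 = 0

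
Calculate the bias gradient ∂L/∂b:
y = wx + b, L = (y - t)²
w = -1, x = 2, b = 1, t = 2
∂L/∂b = -6

y = wx + b = (-1)(2) + 1 = -1
∂L/∂y = 2(y - t) = 2(-1 - 2) = -6
∂y/∂b = 1
∂L/∂b = ∂L/∂y · ∂y/∂b = -6 × 1 = -6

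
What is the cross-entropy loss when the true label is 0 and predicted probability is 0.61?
L = 0.9416

L = -0·log(0.61) - 1·log(0.39) = -log(0.39) = 0.9416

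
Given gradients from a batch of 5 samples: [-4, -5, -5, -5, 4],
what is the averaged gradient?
Average gradient = -3

Average = (1/5)(-4 + -5 + -5 + -5 + 4) = -15/5 = -3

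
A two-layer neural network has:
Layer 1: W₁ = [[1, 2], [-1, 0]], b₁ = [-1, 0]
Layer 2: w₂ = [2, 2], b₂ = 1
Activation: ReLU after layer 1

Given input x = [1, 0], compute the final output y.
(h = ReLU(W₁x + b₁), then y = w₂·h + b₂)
y = 1

Layer 1 pre-activation: z₁ = [0, -1]
After ReLU: h = [0, 0]
Layer 2 output: y = 2×0 + 2×0 + 1 = 1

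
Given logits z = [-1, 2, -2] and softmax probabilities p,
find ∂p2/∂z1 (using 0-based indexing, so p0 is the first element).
∂p2/∂z1 = -0.01605

p = softmax(z) = [0.04661, 0.9362, 0.01715]
p2 = 0.01715, p1 = 0.9362

∂p2/∂z1 = -p2 × p1 = -0.01715 × 0.9362 = -0.01605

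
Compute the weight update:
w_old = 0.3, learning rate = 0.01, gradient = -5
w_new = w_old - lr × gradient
w_new = 0.35

w_new = w - η·∂L/∂w = 0.3 - 0.01×(-5) = 0.3 - (-0.05) = 0.35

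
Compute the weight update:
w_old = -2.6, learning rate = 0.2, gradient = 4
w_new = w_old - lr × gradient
w_new = -3.4

w_new = w - η·∂L/∂w = -2.6 - 0.2×(4) = -2.6 - (0.8) = -3.4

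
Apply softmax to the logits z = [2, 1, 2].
p = [0.4223, 0.1554, 0.4223]

exp(z) = [7.389, 2.718, 7.389]
Sum = 17.5
p = [0.4223, 0.1554, 0.4223]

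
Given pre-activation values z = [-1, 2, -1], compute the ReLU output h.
h = [0, 2, 0]

ReLU applied element-wise: max(0,-1)=0, max(0,2)=2, max(0,-1)=0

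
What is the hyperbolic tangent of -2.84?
-0.9932

tanh(-2.84) = (e^(-2.84) - e^(2.84))/(e^(-2.84) + e^(2.84)) = -0.9932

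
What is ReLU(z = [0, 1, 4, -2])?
h = [0, 1, 4, 0]

ReLU applied element-wise: max(0,0)=0, max(0,1)=1, max(0,4)=4, max(0,-2)=0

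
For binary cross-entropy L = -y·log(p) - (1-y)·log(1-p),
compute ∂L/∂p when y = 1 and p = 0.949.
∂L/∂p = -1.054

∂L/∂p = -y/p + (1-y)/(1-p) = -1/0.949 + 0 = -1.054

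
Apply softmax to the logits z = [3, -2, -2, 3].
p = [0.4967, 0.0033, 0.0033, 0.4967]

exp(z) = [20.09, 0.1353, 0.1353, 20.09]
Sum = 40.44
p = [0.4967, 0.0033, 0.0033, 0.4967]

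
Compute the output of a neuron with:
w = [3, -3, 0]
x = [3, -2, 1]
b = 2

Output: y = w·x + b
y = 17

y = (3)(3) + (-3)(-2) + (0)(1) + 2 = 17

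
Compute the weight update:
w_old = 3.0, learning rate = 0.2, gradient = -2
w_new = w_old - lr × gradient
w_new = 3.4

w_new = w - η·∂L/∂w = 3.0 - 0.2×(-2) = 3.0 - (-0.4) = 3.4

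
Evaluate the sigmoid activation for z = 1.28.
0.7824

sigmoid(1.28) = 1/(1 + e^(-1.28)) = 1/(1 + 0.278) = 0.7824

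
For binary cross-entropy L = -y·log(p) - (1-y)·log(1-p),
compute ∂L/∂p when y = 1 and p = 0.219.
∂L/∂p = -4.566

∂L/∂p = -y/p + (1-y)/(1-p) = -1/0.219 + 0 = -4.566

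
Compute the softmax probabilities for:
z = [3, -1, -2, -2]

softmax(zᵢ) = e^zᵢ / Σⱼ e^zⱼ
p = [0.9692, 0.0178, 0.0065, 0.0065]

exp(z) = [20.09, 0.3679, 0.1353, 0.1353]
Sum = 20.72
p = [0.9692, 0.0178, 0.0065, 0.0065]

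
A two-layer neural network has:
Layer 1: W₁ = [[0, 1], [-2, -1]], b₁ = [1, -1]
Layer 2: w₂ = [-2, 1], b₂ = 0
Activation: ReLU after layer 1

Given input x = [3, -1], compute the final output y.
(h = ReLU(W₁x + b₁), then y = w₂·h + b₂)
y = 0

Layer 1 pre-activation: z₁ = [0, -6]
After ReLU: h = [0, 0]
Layer 2 output: y = -2×0 + 1×0 + 0 = 0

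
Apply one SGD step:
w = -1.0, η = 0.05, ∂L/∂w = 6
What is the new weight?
w_new = -1.3

w_new = w - η·∂L/∂w = -1.0 - 0.05×(6) = -1.0 - (0.3) = -1.3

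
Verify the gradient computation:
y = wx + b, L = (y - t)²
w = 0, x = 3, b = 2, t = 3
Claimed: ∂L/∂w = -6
Correct

y = (0)(3) + 2 = 2
∂L/∂y = 2(y - t) = 2(2 - 3) = -2
∂y/∂w = x = 3
∂L/∂w = -2 × 3 = -6

Claimed value: -6
Correct: The correct gradient is -6.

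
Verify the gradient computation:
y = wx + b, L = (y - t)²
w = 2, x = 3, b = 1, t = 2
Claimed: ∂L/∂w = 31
Incorrect

y = (2)(3) + 1 = 7
∂L/∂y = 2(y - t) = 2(7 - 2) = 10
∂y/∂w = x = 3
∂L/∂w = 10 × 3 = 30

Claimed value: 31
Incorrect: The correct gradient is 30.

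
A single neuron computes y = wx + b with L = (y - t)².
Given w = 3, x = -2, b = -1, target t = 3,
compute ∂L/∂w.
∂L/∂w = 40

y = wx + b = (3)(-2) + -1 = -7
∂L/∂y = 2(y - t) = 2(-7 - 3) = -20
∂y/∂w = x = -2
∂L/∂w = ∂L/∂y · ∂y/∂w = -20 × -2 = 40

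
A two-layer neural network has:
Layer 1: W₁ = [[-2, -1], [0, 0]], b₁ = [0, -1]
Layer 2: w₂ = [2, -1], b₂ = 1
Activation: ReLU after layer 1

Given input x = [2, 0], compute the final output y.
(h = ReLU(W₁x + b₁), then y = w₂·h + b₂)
y = 1

Layer 1 pre-activation: z₁ = [-4, -1]
After ReLU: h = [0, 0]
Layer 2 output: y = 2×0 + -1×0 + 1 = 1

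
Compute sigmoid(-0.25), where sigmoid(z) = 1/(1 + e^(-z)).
0.4378

sigmoid(-0.25) = 1/(1 + e^(0.25)) = 1/(1 + 1.284) = 0.4378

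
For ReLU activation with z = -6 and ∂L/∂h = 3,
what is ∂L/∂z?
∂L/∂z = 0

h = ReLU(-6) = 0
Since z < 0: ∂h/∂z = 0
∂L/∂z = ∂L/∂h · ∂h/∂z = 3 × 0 = 0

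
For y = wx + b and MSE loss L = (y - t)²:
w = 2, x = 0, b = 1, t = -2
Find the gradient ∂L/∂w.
∂L/∂w = 0

y = wx + b = (2)(0) + 1 = 1
∂L/∂y = 2(y - t) = 2(1 - -2) = 6
∂y/∂w = x = 0
∂L/∂w = ∂L/∂y · ∂y/∂w = 6 × 0 = 0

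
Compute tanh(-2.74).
-0.9917

tanh(-2.74) = (e^(-2.74) - e^(2.74))/(e^(-2.74) + e^(2.74)) = -0.9917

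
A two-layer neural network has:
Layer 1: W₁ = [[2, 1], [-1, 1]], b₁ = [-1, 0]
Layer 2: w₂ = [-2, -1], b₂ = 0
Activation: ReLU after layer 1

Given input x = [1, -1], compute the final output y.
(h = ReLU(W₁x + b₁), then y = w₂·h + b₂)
y = 0

Layer 1 pre-activation: z₁ = [0, -2]
After ReLU: h = [0, 0]
Layer 2 output: y = -2×0 + -1×0 + 0 = 0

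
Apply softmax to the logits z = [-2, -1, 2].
p = [0.0171, 0.0466, 0.9362]

exp(z) = [0.1353, 0.3679, 7.389]
Sum = 7.892
p = [0.0171, 0.0466, 0.9362]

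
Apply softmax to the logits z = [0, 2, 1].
p = [0.09, 0.6652, 0.2447]

exp(z) = [1, 7.389, 2.718]
Sum = 11.11
p = [0.09, 0.6652, 0.2447]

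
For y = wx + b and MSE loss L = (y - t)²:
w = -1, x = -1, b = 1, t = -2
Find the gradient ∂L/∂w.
∂L/∂w = -8

y = wx + b = (-1)(-1) + 1 = 2
∂L/∂y = 2(y - t) = 2(2 - -2) = 8
∂y/∂w = x = -1
∂L/∂w = ∂L/∂y · ∂y/∂w = 8 × -1 = -8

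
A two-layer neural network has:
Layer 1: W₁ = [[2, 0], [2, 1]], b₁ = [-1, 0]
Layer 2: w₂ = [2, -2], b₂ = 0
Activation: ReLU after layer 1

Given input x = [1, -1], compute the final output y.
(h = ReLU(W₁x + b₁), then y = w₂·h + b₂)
y = 0

Layer 1 pre-activation: z₁ = [1, 1]
After ReLU: h = [1, 1]
Layer 2 output: y = 2×1 + -2×1 + 0 = 0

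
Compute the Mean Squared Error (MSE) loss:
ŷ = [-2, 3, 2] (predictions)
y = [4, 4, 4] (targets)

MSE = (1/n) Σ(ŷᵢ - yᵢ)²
MSE = 13.67

MSE = (1/3)((-2-4)² + (3-4)² + (2-4)²) = (1/3)(36 + 1 + 4) = 13.67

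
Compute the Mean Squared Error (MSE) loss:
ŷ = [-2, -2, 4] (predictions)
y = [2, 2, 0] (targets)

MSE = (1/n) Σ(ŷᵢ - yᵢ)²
MSE = 16

MSE = (1/3)((-2-2)² + (-2-2)² + (4-0)²) = (1/3)(16 + 16 + 16) = 16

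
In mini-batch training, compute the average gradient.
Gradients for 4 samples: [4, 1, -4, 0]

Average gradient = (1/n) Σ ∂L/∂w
Average gradient = 0.25

Average = (1/4)(4 + 1 + -4 + 0) = 1/4 = 0.25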